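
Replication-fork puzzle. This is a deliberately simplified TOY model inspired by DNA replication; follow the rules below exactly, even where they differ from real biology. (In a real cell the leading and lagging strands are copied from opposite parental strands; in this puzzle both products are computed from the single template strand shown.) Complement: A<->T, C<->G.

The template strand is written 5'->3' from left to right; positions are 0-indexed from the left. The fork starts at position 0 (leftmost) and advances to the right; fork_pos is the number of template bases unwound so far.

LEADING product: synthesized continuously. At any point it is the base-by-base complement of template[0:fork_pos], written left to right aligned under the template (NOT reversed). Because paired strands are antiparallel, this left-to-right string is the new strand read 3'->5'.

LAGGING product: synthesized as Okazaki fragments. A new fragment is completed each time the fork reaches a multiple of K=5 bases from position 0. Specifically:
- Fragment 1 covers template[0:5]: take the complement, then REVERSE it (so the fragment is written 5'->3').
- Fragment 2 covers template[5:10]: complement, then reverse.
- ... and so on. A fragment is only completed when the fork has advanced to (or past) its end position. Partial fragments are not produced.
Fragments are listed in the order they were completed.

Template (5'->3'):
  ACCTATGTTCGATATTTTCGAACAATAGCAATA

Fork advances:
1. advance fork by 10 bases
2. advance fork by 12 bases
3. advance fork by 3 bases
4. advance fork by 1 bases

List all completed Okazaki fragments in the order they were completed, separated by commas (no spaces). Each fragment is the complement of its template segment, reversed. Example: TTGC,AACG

Answer: TAGGT,GAACA,ATATC,CGAAA,TTGTT

Derivation:
Step 1: advance 10 -> fork_pos = 0 + 10 = 10. Reached multiple(s) of 5: 5, 10 -> fragments 1-2 completed (2 total).
Step 2: advance 12 -> fork_pos = 10 + 12 = 22. Reached multiple(s) of 5: 15, 20 -> fragments 3-4 completed (4 total).
Step 3: advance 3 -> fork_pos = 22 + 3 = 25. Reached multiple(s) of 5: 25 -> fragment 5 completed (5 total).
Step 4: advance 1 -> fork_pos = 25 + 1 = 26. Next multiple of 5 is 30 (not reached); still 5 fragment(s).
Final fork_pos = 26, so 5 fragment(s) are complete. Build each: template segment -> complement -> reverse.
Fragment 1: template[0:5] = ACCTA -> complement TGGAT -> reversed TAGGT
Fragment 2: template[5:10] = TGTTC -> complement ACAAG -> reversed GAACA
Fragment 3: template[10:15] = GATAT -> complement CTATA -> reversed ATATC
Fragment 4: template[15:20] = TTTCG -> complement AAAGC -> reversed CGAAA
Fragment 5: template[20:25] = AACAA -> complement TTGTT -> reversed TTGTT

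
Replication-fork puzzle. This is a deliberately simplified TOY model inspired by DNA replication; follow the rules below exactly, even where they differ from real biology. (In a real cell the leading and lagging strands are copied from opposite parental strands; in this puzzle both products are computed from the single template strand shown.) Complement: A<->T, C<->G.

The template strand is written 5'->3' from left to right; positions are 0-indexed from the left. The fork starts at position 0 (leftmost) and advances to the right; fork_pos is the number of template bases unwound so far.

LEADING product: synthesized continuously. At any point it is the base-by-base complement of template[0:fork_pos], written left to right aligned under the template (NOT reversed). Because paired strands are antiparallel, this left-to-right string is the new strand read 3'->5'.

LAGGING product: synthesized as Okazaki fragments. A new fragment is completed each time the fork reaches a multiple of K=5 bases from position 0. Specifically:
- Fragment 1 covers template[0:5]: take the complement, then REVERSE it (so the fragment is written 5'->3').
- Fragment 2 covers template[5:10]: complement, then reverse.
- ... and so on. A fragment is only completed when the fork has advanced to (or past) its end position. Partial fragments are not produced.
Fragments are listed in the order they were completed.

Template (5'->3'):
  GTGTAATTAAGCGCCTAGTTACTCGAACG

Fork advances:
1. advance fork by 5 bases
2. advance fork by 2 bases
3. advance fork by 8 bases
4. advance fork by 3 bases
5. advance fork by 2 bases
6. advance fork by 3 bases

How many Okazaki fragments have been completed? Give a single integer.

Answer: 4

Derivation:
Step 1: advance 5 -> fork_pos = 0 + 5 = 5. Reached multiple(s) of 5: 5 -> fragment 1 completed (1 total).
Step 2: advance 2 -> fork_pos = 5 + 2 = 7. Next multiple of 5 is 10 (not reached); still 1 fragment(s).
Step 3: advance 8 -> fork_pos = 7 + 8 = 15. Reached multiple(s) of 5: 10, 15 -> fragments 2-3 completed (3 total).
Step 4: advance 3 -> fork_pos = 15 + 3 = 18. Next multiple of 5 is 20 (not reached); still 3 fragment(s).
Step 5: advance 2 -> fork_pos = 18 + 2 = 20. Reached multiple(s) of 5: 20 -> fragment 4 completed (4 total).
Step 6: advance 3 -> fork_pos = 20 + 3 = 23. Next multiple of 5 is 25 (not reached); still 4 fragment(s).
Check: final fork_pos = 23; the multiples of 5 that are <= 23 are 5..20 -> 23 // 5 = 4 completed fragment(s).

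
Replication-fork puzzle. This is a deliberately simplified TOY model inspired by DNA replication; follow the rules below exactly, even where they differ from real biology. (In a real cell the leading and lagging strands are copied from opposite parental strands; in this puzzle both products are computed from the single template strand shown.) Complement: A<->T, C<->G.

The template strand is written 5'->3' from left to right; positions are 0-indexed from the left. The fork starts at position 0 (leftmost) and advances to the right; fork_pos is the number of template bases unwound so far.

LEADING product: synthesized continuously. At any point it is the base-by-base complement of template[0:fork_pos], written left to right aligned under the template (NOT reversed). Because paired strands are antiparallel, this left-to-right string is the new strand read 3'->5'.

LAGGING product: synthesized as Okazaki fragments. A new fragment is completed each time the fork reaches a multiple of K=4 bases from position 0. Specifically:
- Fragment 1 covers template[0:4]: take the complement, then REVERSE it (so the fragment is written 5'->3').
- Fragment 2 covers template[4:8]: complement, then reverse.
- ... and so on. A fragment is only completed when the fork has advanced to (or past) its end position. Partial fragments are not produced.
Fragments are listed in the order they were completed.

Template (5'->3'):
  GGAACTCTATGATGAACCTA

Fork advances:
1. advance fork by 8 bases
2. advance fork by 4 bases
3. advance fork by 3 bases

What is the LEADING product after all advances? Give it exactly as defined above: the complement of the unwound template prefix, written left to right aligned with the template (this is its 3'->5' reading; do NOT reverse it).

Answer: CCTTGAGATACTACT

Derivation:
Step 1: advance 8 -> fork_pos = 0 + 8 = 8.
Step 2: advance 4 -> fork_pos = 8 + 4 = 12.
Step 3: advance 3 -> fork_pos = 12 + 3 = 15.
Unwound prefix: template[0:15] = GGAACTCTATGATGA
Complement it base by base (A<->T, C<->G), keeping left-to-right order:
  [0:5] GGAAC -> CCTTG
  [5:10] TCTAT -> AGATA
  [10:15] GATGA -> CTACT
Concatenate: CCTTGAGATACTACT (length 15; written aligned with the template, i.e. 3'->5').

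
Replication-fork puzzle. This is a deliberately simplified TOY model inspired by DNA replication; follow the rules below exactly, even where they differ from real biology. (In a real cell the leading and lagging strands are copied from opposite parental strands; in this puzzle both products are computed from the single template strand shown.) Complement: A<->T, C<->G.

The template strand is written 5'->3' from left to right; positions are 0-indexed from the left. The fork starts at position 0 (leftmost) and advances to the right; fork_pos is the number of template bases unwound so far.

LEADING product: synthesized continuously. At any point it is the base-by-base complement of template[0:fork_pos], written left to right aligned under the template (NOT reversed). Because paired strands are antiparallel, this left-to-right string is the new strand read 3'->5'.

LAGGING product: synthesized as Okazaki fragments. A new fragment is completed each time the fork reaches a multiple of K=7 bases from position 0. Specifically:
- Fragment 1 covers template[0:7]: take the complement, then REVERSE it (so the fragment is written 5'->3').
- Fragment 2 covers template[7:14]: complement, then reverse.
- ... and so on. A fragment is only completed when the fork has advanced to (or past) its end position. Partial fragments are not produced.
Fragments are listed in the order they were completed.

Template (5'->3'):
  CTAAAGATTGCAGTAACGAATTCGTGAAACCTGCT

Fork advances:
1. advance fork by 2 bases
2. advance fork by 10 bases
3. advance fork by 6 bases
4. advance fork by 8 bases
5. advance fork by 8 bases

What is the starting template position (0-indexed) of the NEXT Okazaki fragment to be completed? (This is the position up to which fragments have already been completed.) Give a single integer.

Step 1: advance 2 -> fork_pos = 0 + 2 = 2. Next multiple of 7 is 7 (not reached); still 0 fragment(s).
Step 2: advance 10 -> fork_pos = 2 + 10 = 12. Reached multiple(s) of 7: 7 -> fragment 1 completed (1 total).
Step 3: advance 6 -> fork_pos = 12 + 6 = 18. Reached multiple(s) of 7: 14 -> fragment 2 completed (2 total).
Step 4: advance 8 -> fork_pos = 18 + 8 = 26. Reached multiple(s) of 7: 21 -> fragment 3 completed (3 total).
Step 5: advance 8 -> fork_pos = 26 + 8 = 34. Reached multiple(s) of 7: 28 -> fragment 4 completed (4 total).
4 fragment(s) completed, covering template[0:28] (4 x 7 = 28). The next fragment, fragment 5, covers template[28:35], so it starts at position 28.

Answer: 28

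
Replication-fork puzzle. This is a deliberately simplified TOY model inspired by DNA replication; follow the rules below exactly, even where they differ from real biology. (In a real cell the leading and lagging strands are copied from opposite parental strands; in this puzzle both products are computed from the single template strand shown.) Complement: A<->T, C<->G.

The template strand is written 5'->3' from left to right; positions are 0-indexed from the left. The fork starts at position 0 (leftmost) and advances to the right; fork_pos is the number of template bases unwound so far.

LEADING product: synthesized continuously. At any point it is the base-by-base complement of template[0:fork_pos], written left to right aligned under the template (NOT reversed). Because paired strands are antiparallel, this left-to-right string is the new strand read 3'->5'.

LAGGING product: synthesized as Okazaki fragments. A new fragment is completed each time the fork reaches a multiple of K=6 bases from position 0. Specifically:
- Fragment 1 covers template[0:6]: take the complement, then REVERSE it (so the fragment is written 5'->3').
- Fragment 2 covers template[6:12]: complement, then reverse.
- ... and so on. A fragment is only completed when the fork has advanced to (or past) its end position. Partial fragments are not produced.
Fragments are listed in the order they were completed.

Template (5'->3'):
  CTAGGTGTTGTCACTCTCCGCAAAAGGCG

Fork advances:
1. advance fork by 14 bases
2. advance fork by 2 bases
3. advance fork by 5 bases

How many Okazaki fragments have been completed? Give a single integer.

Answer: 3

Derivation:
Step 1: advance 14 -> fork_pos = 0 + 14 = 14. Reached multiple(s) of 6: 6, 12 -> fragments 1-2 completed (2 total).
Step 2: advance 2 -> fork_pos = 14 + 2 = 16. Next multiple of 6 is 18 (not reached); still 2 fragment(s).
Step 3: advance 5 -> fork_pos = 16 + 5 = 21. Reached multiple(s) of 6: 18 -> fragment 3 completed (3 total).
Check: final fork_pos = 21; the multiples of 6 that are <= 21 are 6..18 -> 21 // 6 = 3 completed fragment(s).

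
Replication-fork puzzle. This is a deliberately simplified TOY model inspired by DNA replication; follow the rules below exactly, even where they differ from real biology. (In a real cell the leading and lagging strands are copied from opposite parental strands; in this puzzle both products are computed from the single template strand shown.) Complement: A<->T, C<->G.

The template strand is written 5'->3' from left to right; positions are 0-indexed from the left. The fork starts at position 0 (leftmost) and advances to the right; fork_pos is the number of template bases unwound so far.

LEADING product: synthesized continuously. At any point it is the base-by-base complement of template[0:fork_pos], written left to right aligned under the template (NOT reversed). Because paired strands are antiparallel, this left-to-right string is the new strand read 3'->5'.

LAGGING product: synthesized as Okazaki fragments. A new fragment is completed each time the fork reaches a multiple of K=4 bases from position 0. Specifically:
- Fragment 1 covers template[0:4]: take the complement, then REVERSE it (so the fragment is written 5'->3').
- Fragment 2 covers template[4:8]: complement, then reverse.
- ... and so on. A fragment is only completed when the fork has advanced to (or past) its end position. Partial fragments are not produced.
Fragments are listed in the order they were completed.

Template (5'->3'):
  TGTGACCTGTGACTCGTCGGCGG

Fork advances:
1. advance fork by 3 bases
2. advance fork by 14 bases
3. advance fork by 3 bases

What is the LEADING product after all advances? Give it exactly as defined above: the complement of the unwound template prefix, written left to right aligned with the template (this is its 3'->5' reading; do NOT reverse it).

Step 1: advance 3 -> fork_pos = 0 + 3 = 3.
Step 2: advance 14 -> fork_pos = 3 + 14 = 17.
Step 3: advance 3 -> fork_pos = 17 + 3 = 20.
Unwound prefix: template[0:20] = TGTGACCTGTGACTCGTCGG
Complement it base by base (A<->T, C<->G), keeping left-to-right order:
  [0:5] TGTGA -> ACACT
  [5:10] CCTGT -> GGACA
  [10:15] GACTC -> CTGAG
  [15:20] GTCGG -> CAGCC
Concatenate: ACACTGGACACTGAGCAGCC (length 20; written aligned with the template, i.e. 3'->5').

Answer: ACACTGGACACTGAGCAGCC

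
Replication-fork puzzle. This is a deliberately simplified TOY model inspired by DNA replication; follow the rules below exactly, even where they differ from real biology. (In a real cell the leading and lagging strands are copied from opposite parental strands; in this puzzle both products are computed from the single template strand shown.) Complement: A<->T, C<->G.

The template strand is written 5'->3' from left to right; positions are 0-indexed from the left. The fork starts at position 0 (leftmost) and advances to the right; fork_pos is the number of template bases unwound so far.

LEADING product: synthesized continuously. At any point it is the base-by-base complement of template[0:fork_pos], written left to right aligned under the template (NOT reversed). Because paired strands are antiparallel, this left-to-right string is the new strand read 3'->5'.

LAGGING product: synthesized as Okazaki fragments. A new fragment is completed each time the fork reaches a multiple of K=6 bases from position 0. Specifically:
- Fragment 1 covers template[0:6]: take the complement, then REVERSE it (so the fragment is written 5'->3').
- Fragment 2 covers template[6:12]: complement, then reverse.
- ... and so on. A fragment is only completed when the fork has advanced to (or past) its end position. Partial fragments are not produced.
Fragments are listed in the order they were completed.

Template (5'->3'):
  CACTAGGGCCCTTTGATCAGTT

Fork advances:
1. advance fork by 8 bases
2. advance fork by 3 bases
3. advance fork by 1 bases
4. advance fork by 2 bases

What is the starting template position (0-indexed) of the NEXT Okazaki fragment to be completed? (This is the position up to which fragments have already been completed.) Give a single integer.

Step 1: advance 8 -> fork_pos = 0 + 8 = 8. Reached multiple(s) of 6: 6 -> fragment 1 completed (1 total).
Step 2: advance 3 -> fork_pos = 8 + 3 = 11. Next multiple of 6 is 12 (not reached); still 1 fragment(s).
Step 3: advance 1 -> fork_pos = 11 + 1 = 12. Reached multiple(s) of 6: 12 -> fragment 2 completed (2 total).
Step 4: advance 2 -> fork_pos = 12 + 2 = 14. Next multiple of 6 is 18 (not reached); still 2 fragment(s).
2 fragment(s) completed, covering template[0:12] (2 x 6 = 12). The next fragment, fragment 3, covers template[12:18], so it starts at position 12.

Answer: 12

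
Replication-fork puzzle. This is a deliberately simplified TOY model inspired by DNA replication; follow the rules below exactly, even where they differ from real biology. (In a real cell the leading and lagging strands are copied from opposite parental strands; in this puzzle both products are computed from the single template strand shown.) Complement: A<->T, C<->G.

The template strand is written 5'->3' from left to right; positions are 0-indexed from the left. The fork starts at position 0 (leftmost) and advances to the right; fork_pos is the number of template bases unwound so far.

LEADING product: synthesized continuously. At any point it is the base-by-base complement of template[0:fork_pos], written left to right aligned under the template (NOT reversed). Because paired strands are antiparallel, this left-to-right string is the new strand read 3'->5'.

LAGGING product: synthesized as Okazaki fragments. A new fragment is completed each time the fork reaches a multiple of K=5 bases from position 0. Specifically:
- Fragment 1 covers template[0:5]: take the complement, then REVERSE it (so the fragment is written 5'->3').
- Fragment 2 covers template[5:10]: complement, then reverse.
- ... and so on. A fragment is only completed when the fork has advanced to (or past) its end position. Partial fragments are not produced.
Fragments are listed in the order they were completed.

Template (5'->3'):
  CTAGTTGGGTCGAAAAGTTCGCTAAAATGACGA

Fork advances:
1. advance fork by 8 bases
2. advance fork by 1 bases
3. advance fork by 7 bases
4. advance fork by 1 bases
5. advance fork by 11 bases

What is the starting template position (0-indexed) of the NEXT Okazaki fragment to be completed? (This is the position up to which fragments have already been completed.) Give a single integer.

Step 1: advance 8 -> fork_pos = 0 + 8 = 8. Reached multiple(s) of 5: 5 -> fragment 1 completed (1 total).
Step 2: advance 1 -> fork_pos = 8 + 1 = 9. Next multiple of 5 is 10 (not reached); still 1 fragment(s).
Step 3: advance 7 -> fork_pos = 9 + 7 = 16. Reached multiple(s) of 5: 10, 15 -> fragments 2-3 completed (3 total).
Step 4: advance 1 -> fork_pos = 16 + 1 = 17. Next multiple of 5 is 20 (not reached); still 3 fragment(s).
Step 5: advance 11 -> fork_pos = 17 + 11 = 28. Reached multiple(s) of 5: 20, 25 -> fragments 4-5 completed (5 total).
5 fragment(s) completed, covering template[0:25] (5 x 5 = 25). The next fragment, fragment 6, covers template[25:30], so it starts at position 25.

Answer: 25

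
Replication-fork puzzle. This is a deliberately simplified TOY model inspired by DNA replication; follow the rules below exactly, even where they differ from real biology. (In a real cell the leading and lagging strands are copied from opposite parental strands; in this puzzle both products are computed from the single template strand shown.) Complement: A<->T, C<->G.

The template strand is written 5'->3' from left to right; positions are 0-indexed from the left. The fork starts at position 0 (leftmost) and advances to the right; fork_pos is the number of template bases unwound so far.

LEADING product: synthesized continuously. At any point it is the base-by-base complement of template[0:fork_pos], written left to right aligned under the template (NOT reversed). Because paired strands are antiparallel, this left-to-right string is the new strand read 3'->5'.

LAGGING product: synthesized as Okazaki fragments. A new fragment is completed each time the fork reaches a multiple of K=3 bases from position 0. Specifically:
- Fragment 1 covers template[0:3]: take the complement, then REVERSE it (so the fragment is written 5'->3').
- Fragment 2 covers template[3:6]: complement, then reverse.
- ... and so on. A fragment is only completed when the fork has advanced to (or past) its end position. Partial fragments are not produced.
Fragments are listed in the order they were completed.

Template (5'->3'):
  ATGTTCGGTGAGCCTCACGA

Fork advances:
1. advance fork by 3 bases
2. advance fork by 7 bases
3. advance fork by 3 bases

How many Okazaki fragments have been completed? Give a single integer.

Answer: 4

Derivation:
Step 1: advance 3 -> fork_pos = 0 + 3 = 3. Reached multiple(s) of 3: 3 -> fragment 1 completed (1 total).
Step 2: advance 7 -> fork_pos = 3 + 7 = 10. Reached multiple(s) of 3: 6, 9 -> fragments 2-3 completed (3 total).
Step 3: advance 3 -> fork_pos = 10 + 3 = 13. Reached multiple(s) of 3: 12 -> fragment 4 completed (4 total).
Check: final fork_pos = 13; the multiples of 3 that are <= 13 are 3..12 -> 13 // 3 = 4 completed fragment(s).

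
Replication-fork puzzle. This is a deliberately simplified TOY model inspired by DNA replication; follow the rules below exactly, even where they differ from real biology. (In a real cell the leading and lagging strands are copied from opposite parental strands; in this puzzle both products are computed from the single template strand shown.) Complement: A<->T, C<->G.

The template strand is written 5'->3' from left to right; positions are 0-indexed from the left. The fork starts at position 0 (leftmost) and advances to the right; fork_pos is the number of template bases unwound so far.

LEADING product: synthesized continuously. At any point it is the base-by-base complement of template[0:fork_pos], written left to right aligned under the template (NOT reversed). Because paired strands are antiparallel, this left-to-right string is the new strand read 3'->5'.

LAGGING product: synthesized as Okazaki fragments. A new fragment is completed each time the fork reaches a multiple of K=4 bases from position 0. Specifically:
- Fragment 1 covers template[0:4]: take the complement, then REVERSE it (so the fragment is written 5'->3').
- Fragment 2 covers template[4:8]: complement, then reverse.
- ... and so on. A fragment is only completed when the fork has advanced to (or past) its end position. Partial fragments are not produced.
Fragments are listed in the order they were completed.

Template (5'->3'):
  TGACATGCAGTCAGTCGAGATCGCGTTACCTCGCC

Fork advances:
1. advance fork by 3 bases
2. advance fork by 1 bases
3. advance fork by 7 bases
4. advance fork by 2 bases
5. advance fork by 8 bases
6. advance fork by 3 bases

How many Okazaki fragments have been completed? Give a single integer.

Step 1: advance 3 -> fork_pos = 0 + 3 = 3. Next multiple of 4 is 4 (not reached); still 0 fragment(s).
Step 2: advance 1 -> fork_pos = 3 + 1 = 4. Reached multiple(s) of 4: 4 -> fragment 1 completed (1 total).
Step 3: advance 7 -> fork_pos = 4 + 7 = 11. Reached multiple(s) of 4: 8 -> fragment 2 completed (2 total).
Step 4: advance 2 -> fork_pos = 11 + 2 = 13. Reached multiple(s) of 4: 12 -> fragment 3 completed (3 total).
Step 5: advance 8 -> fork_pos = 13 + 8 = 21. Reached multiple(s) of 4: 16, 20 -> fragments 4-5 completed (5 total).
Step 6: advance 3 -> fork_pos = 21 + 3 = 24. Reached multiple(s) of 4: 24 -> fragment 6 completed (6 total).
Check: final fork_pos = 24; the multiples of 4 that are <= 24 are 4..24 -> 24 // 4 = 6 completed fragment(s).

Answer: 6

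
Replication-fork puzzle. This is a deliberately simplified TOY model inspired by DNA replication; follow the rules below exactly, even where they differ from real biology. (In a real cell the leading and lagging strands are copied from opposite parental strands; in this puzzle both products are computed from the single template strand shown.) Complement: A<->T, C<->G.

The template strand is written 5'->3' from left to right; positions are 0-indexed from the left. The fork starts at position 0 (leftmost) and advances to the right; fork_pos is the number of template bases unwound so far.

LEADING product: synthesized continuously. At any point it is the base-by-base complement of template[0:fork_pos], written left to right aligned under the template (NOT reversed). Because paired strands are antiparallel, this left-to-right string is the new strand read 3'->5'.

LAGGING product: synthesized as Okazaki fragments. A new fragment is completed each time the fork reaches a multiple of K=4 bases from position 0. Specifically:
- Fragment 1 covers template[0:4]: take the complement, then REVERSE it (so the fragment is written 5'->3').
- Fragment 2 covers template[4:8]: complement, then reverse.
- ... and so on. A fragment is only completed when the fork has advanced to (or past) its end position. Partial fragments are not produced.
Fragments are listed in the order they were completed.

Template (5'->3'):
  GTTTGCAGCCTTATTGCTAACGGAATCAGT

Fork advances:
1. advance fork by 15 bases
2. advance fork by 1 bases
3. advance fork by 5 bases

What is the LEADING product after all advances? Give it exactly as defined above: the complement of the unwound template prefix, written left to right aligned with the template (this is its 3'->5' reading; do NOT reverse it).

Answer: CAAACGTCGGAATAACGATTG

Derivation:
Step 1: advance 15 -> fork_pos = 0 + 15 = 15.
Step 2: advance 1 -> fork_pos = 15 + 1 = 16.
Step 3: advance 5 -> fork_pos = 16 + 5 = 21.
Unwound prefix: template[0:21] = GTTTGCAGCCTTATTGCTAAC
Complement it base by base (A<->T, C<->G), keeping left-to-right order:
  [0:5] GTTTG -> CAAAC
  [5:10] CAGCC -> GTCGG
  [10:15] TTATT -> AATAA
  [15:20] GCTAA -> CGATT
  [20:21] C -> G
Concatenate: CAAACGTCGGAATAACGATTG (length 21; written aligned with the template, i.e. 3'->5').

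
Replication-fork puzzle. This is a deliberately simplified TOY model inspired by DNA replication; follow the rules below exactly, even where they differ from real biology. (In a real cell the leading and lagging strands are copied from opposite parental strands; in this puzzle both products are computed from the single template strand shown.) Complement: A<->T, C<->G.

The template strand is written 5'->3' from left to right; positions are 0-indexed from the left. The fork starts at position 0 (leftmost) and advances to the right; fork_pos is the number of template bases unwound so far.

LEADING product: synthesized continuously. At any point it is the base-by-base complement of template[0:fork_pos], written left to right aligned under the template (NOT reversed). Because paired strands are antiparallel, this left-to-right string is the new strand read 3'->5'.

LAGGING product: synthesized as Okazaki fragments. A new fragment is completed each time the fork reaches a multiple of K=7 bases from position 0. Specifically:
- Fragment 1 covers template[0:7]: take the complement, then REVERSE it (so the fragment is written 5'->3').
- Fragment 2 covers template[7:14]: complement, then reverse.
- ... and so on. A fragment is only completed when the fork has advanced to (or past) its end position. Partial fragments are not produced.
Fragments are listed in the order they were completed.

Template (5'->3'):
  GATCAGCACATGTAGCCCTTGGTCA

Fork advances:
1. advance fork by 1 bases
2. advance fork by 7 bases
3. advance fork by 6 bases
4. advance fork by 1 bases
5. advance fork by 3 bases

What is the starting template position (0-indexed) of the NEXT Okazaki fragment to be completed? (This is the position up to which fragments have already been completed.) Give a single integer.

Answer: 14

Derivation:
Step 1: advance 1 -> fork_pos = 0 + 1 = 1. Next multiple of 7 is 7 (not reached); still 0 fragment(s).
Step 2: advance 7 -> fork_pos = 1 + 7 = 8. Reached multiple(s) of 7: 7 -> fragment 1 completed (1 total).
Step 3: advance 6 -> fork_pos = 8 + 6 = 14. Reached multiple(s) of 7: 14 -> fragment 2 completed (2 total).
Step 4: advance 1 -> fork_pos = 14 + 1 = 15. Next multiple of 7 is 21 (not reached); still 2 fragment(s).
Step 5: advance 3 -> fork_pos = 15 + 3 = 18. Next multiple of 7 is 21 (not reached); still 2 fragment(s).
2 fragment(s) completed, covering template[0:14] (2 x 7 = 14). The next fragment, fragment 3, covers template[14:21], so it starts at position 14.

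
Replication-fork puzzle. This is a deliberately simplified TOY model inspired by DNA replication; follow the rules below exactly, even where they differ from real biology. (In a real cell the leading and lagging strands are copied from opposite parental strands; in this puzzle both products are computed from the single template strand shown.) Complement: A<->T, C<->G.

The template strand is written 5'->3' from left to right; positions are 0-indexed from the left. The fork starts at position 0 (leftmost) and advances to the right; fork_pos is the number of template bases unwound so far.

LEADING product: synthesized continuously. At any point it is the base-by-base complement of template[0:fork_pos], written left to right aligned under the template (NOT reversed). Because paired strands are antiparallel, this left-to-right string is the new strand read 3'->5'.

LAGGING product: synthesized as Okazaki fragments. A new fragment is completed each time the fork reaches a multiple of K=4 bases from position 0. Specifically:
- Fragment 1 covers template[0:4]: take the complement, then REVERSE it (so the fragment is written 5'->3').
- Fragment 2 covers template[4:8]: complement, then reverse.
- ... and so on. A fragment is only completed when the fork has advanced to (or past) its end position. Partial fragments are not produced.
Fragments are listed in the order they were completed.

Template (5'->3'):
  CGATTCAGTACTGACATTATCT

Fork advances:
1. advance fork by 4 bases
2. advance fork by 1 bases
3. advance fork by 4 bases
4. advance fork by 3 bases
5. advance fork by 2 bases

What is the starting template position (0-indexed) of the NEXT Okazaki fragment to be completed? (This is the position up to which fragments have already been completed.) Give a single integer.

Answer: 12

Derivation:
Step 1: advance 4 -> fork_pos = 0 + 4 = 4. Reached multiple(s) of 4: 4 -> fragment 1 completed (1 total).
Step 2: advance 1 -> fork_pos = 4 + 1 = 5. Next multiple of 4 is 8 (not reached); still 1 fragment(s).
Step 3: advance 4 -> fork_pos = 5 + 4 = 9. Reached multiple(s) of 4: 8 -> fragment 2 completed (2 total).
Step 4: advance 3 -> fork_pos = 9 + 3 = 12. Reached multiple(s) of 4: 12 -> fragment 3 completed (3 total).
Step 5: advance 2 -> fork_pos = 12 + 2 = 14. Next multiple of 4 is 16 (not reached); still 3 fragment(s).
3 fragment(s) completed, covering template[0:12] (3 x 4 = 12). The next fragment, fragment 4, covers template[12:16], so it starts at position 12.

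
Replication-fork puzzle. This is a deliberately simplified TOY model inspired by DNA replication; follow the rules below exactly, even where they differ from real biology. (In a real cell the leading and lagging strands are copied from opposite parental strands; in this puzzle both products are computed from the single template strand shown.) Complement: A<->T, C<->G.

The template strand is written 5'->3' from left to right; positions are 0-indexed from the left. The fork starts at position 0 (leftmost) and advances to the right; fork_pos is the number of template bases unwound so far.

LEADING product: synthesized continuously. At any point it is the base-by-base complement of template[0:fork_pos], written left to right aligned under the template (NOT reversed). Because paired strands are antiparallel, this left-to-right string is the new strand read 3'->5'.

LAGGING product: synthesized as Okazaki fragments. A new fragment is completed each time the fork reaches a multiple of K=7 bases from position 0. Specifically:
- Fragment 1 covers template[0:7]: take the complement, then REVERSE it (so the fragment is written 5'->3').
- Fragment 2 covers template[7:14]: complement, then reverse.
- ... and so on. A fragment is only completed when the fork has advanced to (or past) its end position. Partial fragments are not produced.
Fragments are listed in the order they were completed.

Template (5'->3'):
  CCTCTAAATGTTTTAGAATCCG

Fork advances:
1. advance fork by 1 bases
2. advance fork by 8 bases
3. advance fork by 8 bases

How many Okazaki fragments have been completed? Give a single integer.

Step 1: advance 1 -> fork_pos = 0 + 1 = 1. Next multiple of 7 is 7 (not reached); still 0 fragment(s).
Step 2: advance 8 -> fork_pos = 1 + 8 = 9. Reached multiple(s) of 7: 7 -> fragment 1 completed (1 total).
Step 3: advance 8 -> fork_pos = 9 + 8 = 17. Reached multiple(s) of 7: 14 -> fragment 2 completed (2 total).
Check: final fork_pos = 17; the multiples of 7 that are <= 17 are 7..14 -> 17 // 7 = 2 completed fragment(s).

Answer: 2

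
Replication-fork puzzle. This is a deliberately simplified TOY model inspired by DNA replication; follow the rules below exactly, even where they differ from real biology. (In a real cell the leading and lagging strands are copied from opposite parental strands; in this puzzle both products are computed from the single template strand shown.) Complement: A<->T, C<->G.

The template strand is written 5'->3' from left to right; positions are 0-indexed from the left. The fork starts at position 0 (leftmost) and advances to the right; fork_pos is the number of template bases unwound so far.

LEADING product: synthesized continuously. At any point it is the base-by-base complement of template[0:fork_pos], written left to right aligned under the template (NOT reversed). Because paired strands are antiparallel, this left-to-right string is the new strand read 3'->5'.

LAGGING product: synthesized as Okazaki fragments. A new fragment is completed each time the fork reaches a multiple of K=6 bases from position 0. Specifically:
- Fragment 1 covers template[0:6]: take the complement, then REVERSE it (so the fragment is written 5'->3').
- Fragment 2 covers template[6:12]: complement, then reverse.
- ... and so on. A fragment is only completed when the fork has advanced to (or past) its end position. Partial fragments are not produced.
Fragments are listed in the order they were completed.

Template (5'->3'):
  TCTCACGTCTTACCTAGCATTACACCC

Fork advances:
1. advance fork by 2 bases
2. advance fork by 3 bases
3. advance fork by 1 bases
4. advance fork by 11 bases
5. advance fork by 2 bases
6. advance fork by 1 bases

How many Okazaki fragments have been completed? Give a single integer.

Answer: 3

Derivation:
Step 1: advance 2 -> fork_pos = 0 + 2 = 2. Next multiple of 6 is 6 (not reached); still 0 fragment(s).
Step 2: advance 3 -> fork_pos = 2 + 3 = 5. Next multiple of 6 is 6 (not reached); still 0 fragment(s).
Step 3: advance 1 -> fork_pos = 5 + 1 = 6. Reached multiple(s) of 6: 6 -> fragment 1 completed (1 total).
Step 4: advance 11 -> fork_pos = 6 + 11 = 17. Reached multiple(s) of 6: 12 -> fragment 2 completed (2 total).
Step 5: advance 2 -> fork_pos = 17 + 2 = 19. Reached multiple(s) of 6: 18 -> fragment 3 completed (3 total).
Step 6: advance 1 -> fork_pos = 19 + 1 = 20. Next multiple of 6 is 24 (not reached); still 3 fragment(s).
Check: final fork_pos = 20; the multiples of 6 that are <= 20 are 6..18 -> 20 // 6 = 3 completed fragment(s).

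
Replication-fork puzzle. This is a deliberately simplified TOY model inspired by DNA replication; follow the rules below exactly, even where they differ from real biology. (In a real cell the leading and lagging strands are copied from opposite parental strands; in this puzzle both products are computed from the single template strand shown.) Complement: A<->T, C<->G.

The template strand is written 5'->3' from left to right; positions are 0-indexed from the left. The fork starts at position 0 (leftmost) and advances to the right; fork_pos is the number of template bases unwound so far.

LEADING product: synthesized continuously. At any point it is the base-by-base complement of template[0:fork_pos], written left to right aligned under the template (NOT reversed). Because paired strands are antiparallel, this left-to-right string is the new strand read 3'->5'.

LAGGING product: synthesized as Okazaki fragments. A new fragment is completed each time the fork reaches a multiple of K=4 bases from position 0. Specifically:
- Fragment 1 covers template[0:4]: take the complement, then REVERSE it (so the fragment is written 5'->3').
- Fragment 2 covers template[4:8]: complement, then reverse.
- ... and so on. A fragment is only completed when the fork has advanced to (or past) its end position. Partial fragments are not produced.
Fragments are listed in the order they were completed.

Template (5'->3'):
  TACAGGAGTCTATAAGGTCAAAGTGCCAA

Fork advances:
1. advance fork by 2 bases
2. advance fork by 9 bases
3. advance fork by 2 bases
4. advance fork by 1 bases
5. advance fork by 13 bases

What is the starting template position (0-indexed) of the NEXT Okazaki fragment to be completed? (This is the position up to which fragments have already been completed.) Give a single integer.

Answer: 24

Derivation:
Step 1: advance 2 -> fork_pos = 0 + 2 = 2. Next multiple of 4 is 4 (not reached); still 0 fragment(s).
Step 2: advance 9 -> fork_pos = 2 + 9 = 11. Reached multiple(s) of 4: 4, 8 -> fragments 1-2 completed (2 total).
Step 3: advance 2 -> fork_pos = 11 + 2 = 13. Reached multiple(s) of 4: 12 -> fragment 3 completed (3 total).
Step 4: advance 1 -> fork_pos = 13 + 1 = 14. Next multiple of 4 is 16 (not reached); still 3 fragment(s).
Step 5: advance 13 -> fork_pos = 14 + 13 = 27. Reached multiple(s) of 4: 16, 20, 24 -> fragments 4-6 completed (6 total).
6 fragment(s) completed, covering template[0:24] (6 x 4 = 24). The next fragment, fragment 7, covers template[24:28], so it starts at position 24.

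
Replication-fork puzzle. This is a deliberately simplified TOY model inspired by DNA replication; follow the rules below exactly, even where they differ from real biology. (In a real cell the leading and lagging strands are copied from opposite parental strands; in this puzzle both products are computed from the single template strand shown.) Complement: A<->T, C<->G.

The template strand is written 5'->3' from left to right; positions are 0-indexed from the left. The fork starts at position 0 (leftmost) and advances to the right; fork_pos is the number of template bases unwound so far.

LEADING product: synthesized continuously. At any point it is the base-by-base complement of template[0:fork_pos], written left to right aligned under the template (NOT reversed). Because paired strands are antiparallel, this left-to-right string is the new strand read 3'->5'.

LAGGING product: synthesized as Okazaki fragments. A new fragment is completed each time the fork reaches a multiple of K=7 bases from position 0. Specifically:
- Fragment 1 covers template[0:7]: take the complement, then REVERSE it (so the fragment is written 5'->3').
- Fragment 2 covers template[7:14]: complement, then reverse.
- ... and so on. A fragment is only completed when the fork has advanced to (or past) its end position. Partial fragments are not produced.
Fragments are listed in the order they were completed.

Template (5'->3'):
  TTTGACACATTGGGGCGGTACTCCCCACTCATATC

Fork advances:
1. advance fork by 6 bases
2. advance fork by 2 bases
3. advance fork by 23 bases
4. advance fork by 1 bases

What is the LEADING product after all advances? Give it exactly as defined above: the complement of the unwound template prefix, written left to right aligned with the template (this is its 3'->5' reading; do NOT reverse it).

Answer: AAACTGTGTAACCCCGCCATGAGGGGTGAGTA

Derivation:
Step 1: advance 6 -> fork_pos = 0 + 6 = 6.
Step 2: advance 2 -> fork_pos = 6 + 2 = 8.
Step 3: advance 23 -> fork_pos = 8 + 23 = 31.
Step 4: advance 1 -> fork_pos = 31 + 1 = 32.
Unwound prefix: template[0:32] = TTTGACACATTGGGGCGGTACTCCCCACTCAT
Complement it base by base (A<->T, C<->G), keeping left-to-right order:
  [0:5] TTTGA -> AAACT
  [5:10] CACAT -> GTGTA
  [10:15] TGGGG -> ACCCC
  [15:20] CGGTA -> GCCAT
  [20:25] CTCCC -> GAGGG
  [25:30] CACTC -> GTGAG
  [30:32] AT -> TA
Concatenate: AAACTGTGTAACCCCGCCATGAGGGGTGAGTA (length 32; written aligned with the template, i.e. 3'->5').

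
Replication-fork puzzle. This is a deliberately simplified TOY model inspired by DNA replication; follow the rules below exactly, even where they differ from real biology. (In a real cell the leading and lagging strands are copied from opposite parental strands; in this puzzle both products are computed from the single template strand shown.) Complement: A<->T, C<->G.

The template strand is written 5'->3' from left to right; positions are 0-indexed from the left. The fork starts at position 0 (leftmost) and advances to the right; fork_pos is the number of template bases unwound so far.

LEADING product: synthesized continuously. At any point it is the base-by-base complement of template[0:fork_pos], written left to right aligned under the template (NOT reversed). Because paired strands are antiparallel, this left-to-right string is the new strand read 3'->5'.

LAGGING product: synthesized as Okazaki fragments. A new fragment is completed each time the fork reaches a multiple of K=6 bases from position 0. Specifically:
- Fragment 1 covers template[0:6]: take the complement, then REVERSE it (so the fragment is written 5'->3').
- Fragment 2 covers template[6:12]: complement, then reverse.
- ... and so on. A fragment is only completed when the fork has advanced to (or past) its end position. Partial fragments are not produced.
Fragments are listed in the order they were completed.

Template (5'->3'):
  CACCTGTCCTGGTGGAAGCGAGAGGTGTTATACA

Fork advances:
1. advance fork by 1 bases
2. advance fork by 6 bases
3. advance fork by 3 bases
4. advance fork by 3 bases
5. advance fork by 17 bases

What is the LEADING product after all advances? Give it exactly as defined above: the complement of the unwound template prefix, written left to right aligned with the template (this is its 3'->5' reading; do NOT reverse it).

Answer: GTGGACAGGACCACCTTCGCTCTCCACAAT

Derivation:
Step 1: advance 1 -> fork_pos = 0 + 1 = 1.
Step 2: advance 6 -> fork_pos = 1 + 6 = 7.
Step 3: advance 3 -> fork_pos = 7 + 3 = 10.
Step 4: advance 3 -> fork_pos = 10 + 3 = 13.
Step 5: advance 17 -> fork_pos = 13 + 17 = 30.
Unwound prefix: template[0:30] = CACCTGTCCTGGTGGAAGCGAGAGGTGTTA
Complement it base by base (A<->T, C<->G), keeping left-to-right order:
  [0:5] CACCT -> GTGGA
  [5:10] GTCCT -> CAGGA
  [10:15] GGTGG -> CCACC
  [15:20] AAGCG -> TTCGC
  [20:25] AGAGG -> TCTCC
  [25:30] TGTTA -> ACAAT
Concatenate: GTGGACAGGACCACCTTCGCTCTCCACAAT (length 30; written aligned with the template, i.e. 3'->5').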